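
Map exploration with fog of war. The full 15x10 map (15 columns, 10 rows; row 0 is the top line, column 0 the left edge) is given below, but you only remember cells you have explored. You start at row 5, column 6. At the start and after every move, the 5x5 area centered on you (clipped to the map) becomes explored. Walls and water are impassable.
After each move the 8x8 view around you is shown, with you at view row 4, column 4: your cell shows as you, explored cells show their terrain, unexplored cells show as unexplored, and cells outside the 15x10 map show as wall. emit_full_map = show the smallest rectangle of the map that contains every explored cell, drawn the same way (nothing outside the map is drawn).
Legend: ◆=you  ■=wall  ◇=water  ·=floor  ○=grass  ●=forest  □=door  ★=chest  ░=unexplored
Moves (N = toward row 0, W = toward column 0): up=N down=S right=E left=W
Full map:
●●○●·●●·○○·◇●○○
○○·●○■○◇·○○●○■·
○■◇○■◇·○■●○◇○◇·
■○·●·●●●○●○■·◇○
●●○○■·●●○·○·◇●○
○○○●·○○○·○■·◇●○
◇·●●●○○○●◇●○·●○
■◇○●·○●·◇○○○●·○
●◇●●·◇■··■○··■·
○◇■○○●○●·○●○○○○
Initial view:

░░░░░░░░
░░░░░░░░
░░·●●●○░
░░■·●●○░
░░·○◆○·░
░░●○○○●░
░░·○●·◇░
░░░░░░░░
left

░░░░░░░░
░░░░░░░░
░░●·●●●○
░░○■·●●○
░░●·◆○○·
░░●●○○○●
░░●·○●·◇
░░░░░░░░

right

░░░░░░░░
░░░░░░░░
░●·●●●○░
░○■·●●○░
░●·○◆○·░
░●●○○○●░
░●·○●·◇░
░░░░░░░░

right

░░░░░░░░
░░░░░░░░
●·●●●○●░
○■·●●○·░
●·○○◆·○░
●●○○○●◇░
●·○●·◇○░
░░░░░░░░

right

░░░░░░░░
░░░░░░░░
·●●●○●○░
■·●●○·○░
·○○○◆○■░
●○○○●◇●░
·○●·◇○○░
░░░░░░░░

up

░░░░░░░░
░░░░░░░░
░░·○■●○░
·●●●○●○░
■·●●◆·○░
·○○○·○■░
●○○○●◇●░
·○●·◇○○░

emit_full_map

░░░·○■●○
●·●●●○●○
○■·●●◆·○
●·○○○·○■
●●○○○●◇●
●·○●·◇○○

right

░░░░░░░░
░░░░░░░░
░·○■●○◇░
●●●○●○■░
·●●○◆○·░
○○○·○■·░
○○○●◇●○░
○●·◇○○░░

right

░░░░░░░░
░░░░░░░░
·○■●○◇○░
●●○●○■·░
●●○·◆·◇░
○○·○■·◇░
○○●◇●○·░
●·◇○○░░░

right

░░░░░░░░
░░░░░░░░
○■●○◇○◇░
●○●○■·◇░
●○·○◆◇●░
○·○■·◇●░
○●◇●○·●░
·◇○○░░░░

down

░░░░░░░░
○■●○◇○◇░
●○●○■·◇░
●○·○·◇●░
○·○■◆◇●░
○●◇●○·●░
·◇○○○●·░
░░░░░░░░

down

○■●○◇○◇░
●○●○■·◇░
●○·○·◇●░
○·○■·◇●░
○●◇●◆·●░
·◇○○○●·░
░░■○··■░
░░░░░░░░

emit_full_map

░░░·○■●○◇○◇
●·●●●○●○■·◇
○■·●●○·○·◇●
●·○○○·○■·◇●
●●○○○●◇●◆·●
●·○●·◇○○○●·
░░░░░░■○··■

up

░░░░░░░░
○■●○◇○◇░
●○●○■·◇░
●○·○·◇●░
○·○■◆◇●░
○●◇●○·●░
·◇○○○●·░
░░■○··■░

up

░░░░░░░░
░░░░░░░░
○■●○◇○◇░
●○●○■·◇░
●○·○◆◇●░
○·○■·◇●░
○●◇●○·●░
·◇○○○●·░

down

░░░░░░░░
○■●○◇○◇░
●○●○■·◇░
●○·○·◇●░
○·○■◆◇●░
○●◇●○·●░
·◇○○○●·░
░░■○··■░

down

○■●○◇○◇░
●○●○■·◇░
●○·○·◇●░
○·○■·◇●░
○●◇●◆·●░
·◇○○○●·░
░░■○··■░
░░░░░░░░

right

■●○◇○◇░■
○●○■·◇░■
○·○·◇●○■
·○■·◇●○■
●◇●○◆●○■
◇○○○●·○■
░■○··■·■
░░░░░░░■

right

●○◇○◇░■■
●○■·◇░■■
·○·◇●○■■
○■·◇●○■■
◇●○·◆○■■
○○○●·○■■
■○··■·■■
░░░░░░■■

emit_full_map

░░░·○■●○◇○◇░
●·●●●○●○■·◇░
○■·●●○·○·◇●○
●·○○○·○■·◇●○
●●○○○●◇●○·◆○
●·○●·◇○○○●·○
░░░░░░■○··■·


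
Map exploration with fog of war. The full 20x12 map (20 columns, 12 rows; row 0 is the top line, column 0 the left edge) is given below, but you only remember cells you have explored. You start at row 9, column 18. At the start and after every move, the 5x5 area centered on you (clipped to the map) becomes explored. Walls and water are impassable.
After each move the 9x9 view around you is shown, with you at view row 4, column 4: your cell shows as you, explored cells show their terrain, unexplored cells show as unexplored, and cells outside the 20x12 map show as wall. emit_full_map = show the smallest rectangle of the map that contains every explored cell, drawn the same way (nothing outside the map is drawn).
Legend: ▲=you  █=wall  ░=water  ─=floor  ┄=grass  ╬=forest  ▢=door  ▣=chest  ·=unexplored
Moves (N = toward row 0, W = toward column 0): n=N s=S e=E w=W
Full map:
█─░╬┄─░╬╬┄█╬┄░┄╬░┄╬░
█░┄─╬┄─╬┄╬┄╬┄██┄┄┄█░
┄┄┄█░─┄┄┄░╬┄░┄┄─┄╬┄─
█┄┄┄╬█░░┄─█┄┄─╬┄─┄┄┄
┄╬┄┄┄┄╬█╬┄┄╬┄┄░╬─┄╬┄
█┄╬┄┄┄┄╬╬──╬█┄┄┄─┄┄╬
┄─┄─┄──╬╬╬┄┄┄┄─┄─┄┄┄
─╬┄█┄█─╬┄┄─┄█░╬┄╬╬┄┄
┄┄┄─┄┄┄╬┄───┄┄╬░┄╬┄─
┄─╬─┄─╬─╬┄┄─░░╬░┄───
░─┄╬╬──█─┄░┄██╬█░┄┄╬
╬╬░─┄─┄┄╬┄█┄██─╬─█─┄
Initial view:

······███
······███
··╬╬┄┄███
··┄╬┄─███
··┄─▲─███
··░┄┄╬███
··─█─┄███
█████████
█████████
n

······███
······███
··─┄┄┄███
··╬╬┄┄███
··┄╬▲─███
··┄───███
··░┄┄╬███
··─█─┄███
█████████

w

·······██
·······██
··┄─┄┄┄██
··┄╬╬┄┄██
··░┄▲┄─██
··░┄───██
··█░┄┄╬██
···─█─┄██
█████████

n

·······██
·······██
··┄─┄┄╬██
··┄─┄┄┄██
··┄╬▲┄┄██
··░┄╬┄─██
··░┄───██
··█░┄┄╬██
···─█─┄██

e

······███
······███
·┄─┄┄╬███
·┄─┄┄┄███
·┄╬╬▲┄███
·░┄╬┄─███
·░┄───███
·█░┄┄╬███
··─█─┄███

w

·······██
·······██
··┄─┄┄╬██
··┄─┄┄┄██
··┄╬▲┄┄██
··░┄╬┄─██
··░┄───██
··█░┄┄╬██
···─█─┄██

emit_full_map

┄─┄┄╬
┄─┄┄┄
┄╬▲┄┄
░┄╬┄─
░┄───
█░┄┄╬
·─█─┄

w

········█
········█
··┄┄─┄┄╬█
··─┄─┄┄┄█
··╬┄▲╬┄┄█
··╬░┄╬┄─█
··╬░┄───█
···█░┄┄╬█
····─█─┄█

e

·······██
·······██
·┄┄─┄┄╬██
·─┄─┄┄┄██
·╬┄╬▲┄┄██
·╬░┄╬┄─██
·╬░┄───██
··█░┄┄╬██
···─█─┄██

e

······███
······███
┄┄─┄┄╬███
─┄─┄┄┄███
╬┄╬╬▲┄███
╬░┄╬┄─███
╬░┄───███
·█░┄┄╬███
··─█─┄███

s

······███
┄┄─┄┄╬███
─┄─┄┄┄███
╬┄╬╬┄┄███
╬░┄╬▲─███
╬░┄───███
·█░┄┄╬███
··─█─┄███
█████████

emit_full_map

┄┄─┄┄╬
─┄─┄┄┄
╬┄╬╬┄┄
╬░┄╬▲─
╬░┄───
·█░┄┄╬
··─█─┄


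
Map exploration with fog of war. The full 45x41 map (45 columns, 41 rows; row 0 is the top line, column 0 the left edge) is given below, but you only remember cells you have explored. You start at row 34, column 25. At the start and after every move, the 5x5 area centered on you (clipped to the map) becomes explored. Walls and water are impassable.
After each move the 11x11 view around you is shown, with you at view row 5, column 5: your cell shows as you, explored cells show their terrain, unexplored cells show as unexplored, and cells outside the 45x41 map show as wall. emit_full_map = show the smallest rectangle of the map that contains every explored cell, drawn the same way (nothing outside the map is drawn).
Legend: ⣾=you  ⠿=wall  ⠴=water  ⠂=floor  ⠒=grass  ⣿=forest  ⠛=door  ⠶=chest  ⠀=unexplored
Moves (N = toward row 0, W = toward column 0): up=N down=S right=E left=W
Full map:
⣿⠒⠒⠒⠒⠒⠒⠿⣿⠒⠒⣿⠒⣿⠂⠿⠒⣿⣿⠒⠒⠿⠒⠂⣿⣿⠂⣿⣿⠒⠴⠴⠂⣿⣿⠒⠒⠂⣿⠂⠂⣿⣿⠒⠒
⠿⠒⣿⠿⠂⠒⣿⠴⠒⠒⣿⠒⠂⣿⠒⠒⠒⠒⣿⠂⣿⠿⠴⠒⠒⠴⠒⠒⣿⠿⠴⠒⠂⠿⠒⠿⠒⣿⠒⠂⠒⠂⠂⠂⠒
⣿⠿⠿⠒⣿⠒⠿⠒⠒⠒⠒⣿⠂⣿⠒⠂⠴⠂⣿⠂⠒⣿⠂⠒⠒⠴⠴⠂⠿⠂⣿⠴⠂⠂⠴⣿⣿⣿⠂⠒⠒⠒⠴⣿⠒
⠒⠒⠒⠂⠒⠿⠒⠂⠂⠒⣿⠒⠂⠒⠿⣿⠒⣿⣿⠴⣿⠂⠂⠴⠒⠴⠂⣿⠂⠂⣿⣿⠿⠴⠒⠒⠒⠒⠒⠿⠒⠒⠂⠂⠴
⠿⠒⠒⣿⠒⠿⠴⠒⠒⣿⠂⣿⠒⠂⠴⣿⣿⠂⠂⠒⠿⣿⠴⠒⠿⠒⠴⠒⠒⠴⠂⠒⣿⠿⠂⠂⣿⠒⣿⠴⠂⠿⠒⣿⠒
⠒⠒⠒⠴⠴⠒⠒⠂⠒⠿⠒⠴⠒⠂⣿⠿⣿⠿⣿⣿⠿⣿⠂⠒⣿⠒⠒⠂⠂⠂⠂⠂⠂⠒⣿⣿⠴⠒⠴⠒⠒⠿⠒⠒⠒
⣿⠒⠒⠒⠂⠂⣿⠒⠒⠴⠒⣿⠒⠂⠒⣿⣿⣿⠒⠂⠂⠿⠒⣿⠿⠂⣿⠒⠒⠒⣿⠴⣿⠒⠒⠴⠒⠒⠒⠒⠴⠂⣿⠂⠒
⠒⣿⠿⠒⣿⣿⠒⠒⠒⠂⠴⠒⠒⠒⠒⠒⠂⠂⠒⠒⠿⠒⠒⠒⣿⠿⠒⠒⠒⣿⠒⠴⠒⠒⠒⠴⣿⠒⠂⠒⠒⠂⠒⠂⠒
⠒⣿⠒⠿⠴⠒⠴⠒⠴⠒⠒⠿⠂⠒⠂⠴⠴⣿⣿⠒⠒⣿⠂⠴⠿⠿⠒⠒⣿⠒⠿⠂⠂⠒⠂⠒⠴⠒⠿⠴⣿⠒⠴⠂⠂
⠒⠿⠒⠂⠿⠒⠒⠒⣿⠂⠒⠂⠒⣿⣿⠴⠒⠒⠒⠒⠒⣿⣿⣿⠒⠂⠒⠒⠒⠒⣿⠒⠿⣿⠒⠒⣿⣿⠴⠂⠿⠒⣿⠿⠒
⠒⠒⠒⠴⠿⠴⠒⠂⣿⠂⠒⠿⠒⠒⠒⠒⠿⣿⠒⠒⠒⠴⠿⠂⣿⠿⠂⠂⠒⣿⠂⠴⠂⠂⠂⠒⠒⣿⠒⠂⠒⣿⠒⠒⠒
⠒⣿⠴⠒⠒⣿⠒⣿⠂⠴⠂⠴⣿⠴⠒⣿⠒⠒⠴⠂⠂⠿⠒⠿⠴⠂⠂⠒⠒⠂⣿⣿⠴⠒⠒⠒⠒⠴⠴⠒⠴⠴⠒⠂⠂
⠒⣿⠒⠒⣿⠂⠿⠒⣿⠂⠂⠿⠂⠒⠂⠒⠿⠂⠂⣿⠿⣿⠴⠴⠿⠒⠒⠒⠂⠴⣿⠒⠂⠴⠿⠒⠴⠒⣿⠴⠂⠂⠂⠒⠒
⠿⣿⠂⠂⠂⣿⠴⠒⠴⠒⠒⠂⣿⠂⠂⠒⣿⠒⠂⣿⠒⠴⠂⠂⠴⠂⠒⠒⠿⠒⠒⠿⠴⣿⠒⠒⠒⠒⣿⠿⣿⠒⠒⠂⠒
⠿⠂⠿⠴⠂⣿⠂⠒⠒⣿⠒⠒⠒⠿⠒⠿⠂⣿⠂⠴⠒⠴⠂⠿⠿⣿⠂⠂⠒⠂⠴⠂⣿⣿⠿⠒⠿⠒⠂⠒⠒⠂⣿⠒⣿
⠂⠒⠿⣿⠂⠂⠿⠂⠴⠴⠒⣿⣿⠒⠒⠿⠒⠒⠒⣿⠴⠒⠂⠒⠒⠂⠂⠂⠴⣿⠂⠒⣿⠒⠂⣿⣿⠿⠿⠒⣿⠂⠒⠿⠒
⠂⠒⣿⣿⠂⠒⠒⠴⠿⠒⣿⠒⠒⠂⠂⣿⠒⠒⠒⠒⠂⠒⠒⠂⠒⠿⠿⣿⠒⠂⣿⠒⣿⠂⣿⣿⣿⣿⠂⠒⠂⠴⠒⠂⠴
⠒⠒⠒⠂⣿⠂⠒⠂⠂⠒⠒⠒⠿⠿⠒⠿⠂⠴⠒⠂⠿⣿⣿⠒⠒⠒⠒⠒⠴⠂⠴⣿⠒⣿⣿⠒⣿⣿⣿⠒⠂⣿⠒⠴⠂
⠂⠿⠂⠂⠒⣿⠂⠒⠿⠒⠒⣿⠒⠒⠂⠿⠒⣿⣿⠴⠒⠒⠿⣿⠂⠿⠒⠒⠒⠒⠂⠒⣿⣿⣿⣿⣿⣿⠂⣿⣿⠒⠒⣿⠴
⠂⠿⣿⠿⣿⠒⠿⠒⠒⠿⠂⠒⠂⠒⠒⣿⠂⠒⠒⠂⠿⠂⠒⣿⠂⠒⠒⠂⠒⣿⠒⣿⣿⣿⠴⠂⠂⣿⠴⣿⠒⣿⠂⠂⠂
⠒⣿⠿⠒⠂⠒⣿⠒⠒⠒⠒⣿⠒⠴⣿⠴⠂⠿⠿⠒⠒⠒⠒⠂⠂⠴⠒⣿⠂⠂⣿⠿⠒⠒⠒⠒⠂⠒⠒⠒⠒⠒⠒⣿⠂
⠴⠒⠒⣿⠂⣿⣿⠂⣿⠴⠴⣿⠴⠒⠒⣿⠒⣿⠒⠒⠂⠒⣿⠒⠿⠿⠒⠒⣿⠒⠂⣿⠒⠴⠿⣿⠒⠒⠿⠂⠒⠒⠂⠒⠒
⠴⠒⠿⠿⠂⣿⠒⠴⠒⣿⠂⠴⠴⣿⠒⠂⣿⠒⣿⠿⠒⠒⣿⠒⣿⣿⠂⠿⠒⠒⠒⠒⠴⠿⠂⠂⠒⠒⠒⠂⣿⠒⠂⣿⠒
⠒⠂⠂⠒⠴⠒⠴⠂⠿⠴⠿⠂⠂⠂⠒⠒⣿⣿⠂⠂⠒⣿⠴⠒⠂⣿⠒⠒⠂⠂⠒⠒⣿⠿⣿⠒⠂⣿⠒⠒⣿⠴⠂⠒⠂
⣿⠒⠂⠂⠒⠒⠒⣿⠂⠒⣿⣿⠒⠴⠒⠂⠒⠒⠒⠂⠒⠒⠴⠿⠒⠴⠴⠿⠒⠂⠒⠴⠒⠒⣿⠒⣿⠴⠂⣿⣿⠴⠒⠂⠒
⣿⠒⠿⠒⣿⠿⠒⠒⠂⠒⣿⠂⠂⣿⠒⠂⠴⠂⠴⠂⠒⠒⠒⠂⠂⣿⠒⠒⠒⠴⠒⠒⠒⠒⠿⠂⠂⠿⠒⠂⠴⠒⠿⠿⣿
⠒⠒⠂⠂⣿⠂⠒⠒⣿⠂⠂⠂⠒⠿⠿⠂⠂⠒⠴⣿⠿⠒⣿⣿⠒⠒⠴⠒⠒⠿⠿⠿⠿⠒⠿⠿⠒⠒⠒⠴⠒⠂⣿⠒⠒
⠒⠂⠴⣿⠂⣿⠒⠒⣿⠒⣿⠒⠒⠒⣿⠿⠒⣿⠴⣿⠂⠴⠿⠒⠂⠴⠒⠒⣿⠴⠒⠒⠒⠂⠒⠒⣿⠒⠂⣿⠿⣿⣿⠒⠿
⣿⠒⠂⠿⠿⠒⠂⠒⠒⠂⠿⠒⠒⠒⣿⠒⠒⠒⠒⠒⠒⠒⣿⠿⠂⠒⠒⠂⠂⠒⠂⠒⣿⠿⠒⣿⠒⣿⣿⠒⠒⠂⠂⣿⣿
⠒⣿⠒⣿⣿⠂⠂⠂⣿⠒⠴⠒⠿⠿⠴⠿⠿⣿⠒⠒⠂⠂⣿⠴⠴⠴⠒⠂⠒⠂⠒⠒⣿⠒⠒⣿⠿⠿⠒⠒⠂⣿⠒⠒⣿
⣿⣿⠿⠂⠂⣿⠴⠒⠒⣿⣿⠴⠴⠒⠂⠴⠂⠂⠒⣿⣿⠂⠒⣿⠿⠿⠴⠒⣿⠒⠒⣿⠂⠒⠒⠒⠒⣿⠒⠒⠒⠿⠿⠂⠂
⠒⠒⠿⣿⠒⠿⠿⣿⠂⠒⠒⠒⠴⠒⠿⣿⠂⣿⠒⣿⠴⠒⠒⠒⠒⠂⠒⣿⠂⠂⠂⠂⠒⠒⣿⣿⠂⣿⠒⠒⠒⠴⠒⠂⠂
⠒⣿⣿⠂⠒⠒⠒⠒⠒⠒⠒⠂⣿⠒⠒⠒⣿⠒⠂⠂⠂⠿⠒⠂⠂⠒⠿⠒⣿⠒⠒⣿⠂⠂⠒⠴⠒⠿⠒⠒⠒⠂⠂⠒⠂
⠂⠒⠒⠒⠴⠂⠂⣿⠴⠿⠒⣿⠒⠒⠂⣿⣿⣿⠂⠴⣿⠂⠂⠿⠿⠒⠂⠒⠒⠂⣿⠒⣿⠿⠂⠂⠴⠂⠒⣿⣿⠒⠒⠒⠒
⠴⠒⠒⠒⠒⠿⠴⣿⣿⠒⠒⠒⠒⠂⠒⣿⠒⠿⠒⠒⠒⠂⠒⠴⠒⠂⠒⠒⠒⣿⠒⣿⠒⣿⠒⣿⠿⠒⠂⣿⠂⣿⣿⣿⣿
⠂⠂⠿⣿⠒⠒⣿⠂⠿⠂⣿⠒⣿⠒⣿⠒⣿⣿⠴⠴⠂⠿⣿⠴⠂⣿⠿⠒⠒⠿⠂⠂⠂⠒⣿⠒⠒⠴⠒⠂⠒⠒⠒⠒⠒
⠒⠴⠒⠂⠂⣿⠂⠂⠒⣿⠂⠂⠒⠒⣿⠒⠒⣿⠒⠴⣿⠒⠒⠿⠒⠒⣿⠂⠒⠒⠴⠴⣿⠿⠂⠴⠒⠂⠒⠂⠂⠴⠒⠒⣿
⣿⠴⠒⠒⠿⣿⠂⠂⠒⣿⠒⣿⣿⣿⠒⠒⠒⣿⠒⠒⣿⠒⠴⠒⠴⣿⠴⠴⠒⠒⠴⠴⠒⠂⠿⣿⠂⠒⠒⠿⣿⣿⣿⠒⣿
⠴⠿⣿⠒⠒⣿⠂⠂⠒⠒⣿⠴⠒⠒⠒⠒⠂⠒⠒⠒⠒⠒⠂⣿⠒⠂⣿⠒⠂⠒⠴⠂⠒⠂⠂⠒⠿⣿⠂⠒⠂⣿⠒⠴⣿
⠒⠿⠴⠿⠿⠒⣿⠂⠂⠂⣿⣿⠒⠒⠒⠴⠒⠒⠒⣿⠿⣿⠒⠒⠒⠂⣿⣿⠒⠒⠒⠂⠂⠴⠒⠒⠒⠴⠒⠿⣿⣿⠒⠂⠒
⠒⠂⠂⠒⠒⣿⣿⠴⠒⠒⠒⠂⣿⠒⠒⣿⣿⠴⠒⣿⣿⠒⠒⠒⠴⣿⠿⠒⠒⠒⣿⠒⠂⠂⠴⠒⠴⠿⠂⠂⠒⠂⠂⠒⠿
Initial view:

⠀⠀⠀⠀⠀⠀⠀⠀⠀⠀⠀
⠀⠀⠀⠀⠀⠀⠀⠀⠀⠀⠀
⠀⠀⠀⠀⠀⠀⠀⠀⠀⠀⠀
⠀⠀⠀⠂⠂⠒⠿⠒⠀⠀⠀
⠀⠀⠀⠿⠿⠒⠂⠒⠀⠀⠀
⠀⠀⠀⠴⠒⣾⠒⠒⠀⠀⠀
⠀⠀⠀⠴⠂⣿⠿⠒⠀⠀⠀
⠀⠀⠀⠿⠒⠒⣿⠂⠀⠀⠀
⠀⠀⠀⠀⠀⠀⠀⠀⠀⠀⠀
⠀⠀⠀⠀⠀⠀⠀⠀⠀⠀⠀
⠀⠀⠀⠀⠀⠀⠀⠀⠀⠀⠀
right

⠀⠀⠀⠀⠀⠀⠀⠀⠀⠀⠀
⠀⠀⠀⠀⠀⠀⠀⠀⠀⠀⠀
⠀⠀⠀⠀⠀⠀⠀⠀⠀⠀⠀
⠀⠀⠂⠂⠒⠿⠒⣿⠀⠀⠀
⠀⠀⠿⠿⠒⠂⠒⠒⠀⠀⠀
⠀⠀⠴⠒⠂⣾⠒⠒⠀⠀⠀
⠀⠀⠴⠂⣿⠿⠒⠒⠀⠀⠀
⠀⠀⠿⠒⠒⣿⠂⠒⠀⠀⠀
⠀⠀⠀⠀⠀⠀⠀⠀⠀⠀⠀
⠀⠀⠀⠀⠀⠀⠀⠀⠀⠀⠀
⠀⠀⠀⠀⠀⠀⠀⠀⠀⠀⠀

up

⠀⠀⠀⠀⠀⠀⠀⠀⠀⠀⠀
⠀⠀⠀⠀⠀⠀⠀⠀⠀⠀⠀
⠀⠀⠀⠀⠀⠀⠀⠀⠀⠀⠀
⠀⠀⠀⠒⠂⠒⣿⠂⠀⠀⠀
⠀⠀⠂⠂⠒⠿⠒⣿⠀⠀⠀
⠀⠀⠿⠿⠒⣾⠒⠒⠀⠀⠀
⠀⠀⠴⠒⠂⠒⠒⠒⠀⠀⠀
⠀⠀⠴⠂⣿⠿⠒⠒⠀⠀⠀
⠀⠀⠿⠒⠒⣿⠂⠒⠀⠀⠀
⠀⠀⠀⠀⠀⠀⠀⠀⠀⠀⠀
⠀⠀⠀⠀⠀⠀⠀⠀⠀⠀⠀

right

⠀⠀⠀⠀⠀⠀⠀⠀⠀⠀⠀
⠀⠀⠀⠀⠀⠀⠀⠀⠀⠀⠀
⠀⠀⠀⠀⠀⠀⠀⠀⠀⠀⠀
⠀⠀⠒⠂⠒⣿⠂⠂⠀⠀⠀
⠀⠂⠂⠒⠿⠒⣿⠒⠀⠀⠀
⠀⠿⠿⠒⠂⣾⠒⠂⠀⠀⠀
⠀⠴⠒⠂⠒⠒⠒⣿⠀⠀⠀
⠀⠴⠂⣿⠿⠒⠒⠿⠀⠀⠀
⠀⠿⠒⠒⣿⠂⠒⠀⠀⠀⠀
⠀⠀⠀⠀⠀⠀⠀⠀⠀⠀⠀
⠀⠀⠀⠀⠀⠀⠀⠀⠀⠀⠀

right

⠀⠀⠀⠀⠀⠀⠀⠀⠀⠀⠀
⠀⠀⠀⠀⠀⠀⠀⠀⠀⠀⠀
⠀⠀⠀⠀⠀⠀⠀⠀⠀⠀⠀
⠀⠒⠂⠒⣿⠂⠂⠂⠀⠀⠀
⠂⠂⠒⠿⠒⣿⠒⠒⠀⠀⠀
⠿⠿⠒⠂⠒⣾⠂⣿⠀⠀⠀
⠴⠒⠂⠒⠒⠒⣿⠒⠀⠀⠀
⠴⠂⣿⠿⠒⠒⠿⠂⠀⠀⠀
⠿⠒⠒⣿⠂⠒⠀⠀⠀⠀⠀
⠀⠀⠀⠀⠀⠀⠀⠀⠀⠀⠀
⠀⠀⠀⠀⠀⠀⠀⠀⠀⠀⠀

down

⠀⠀⠀⠀⠀⠀⠀⠀⠀⠀⠀
⠀⠀⠀⠀⠀⠀⠀⠀⠀⠀⠀
⠀⠒⠂⠒⣿⠂⠂⠂⠀⠀⠀
⠂⠂⠒⠿⠒⣿⠒⠒⠀⠀⠀
⠿⠿⠒⠂⠒⠒⠂⣿⠀⠀⠀
⠴⠒⠂⠒⠒⣾⣿⠒⠀⠀⠀
⠴⠂⣿⠿⠒⠒⠿⠂⠀⠀⠀
⠿⠒⠒⣿⠂⠒⠒⠴⠀⠀⠀
⠀⠀⠀⠀⠀⠀⠀⠀⠀⠀⠀
⠀⠀⠀⠀⠀⠀⠀⠀⠀⠀⠀
⠀⠀⠀⠀⠀⠀⠀⠀⠀⠀⠀

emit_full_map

⠀⠒⠂⠒⣿⠂⠂⠂
⠂⠂⠒⠿⠒⣿⠒⠒
⠿⠿⠒⠂⠒⠒⠂⣿
⠴⠒⠂⠒⠒⣾⣿⠒
⠴⠂⣿⠿⠒⠒⠿⠂
⠿⠒⠒⣿⠂⠒⠒⠴

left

⠀⠀⠀⠀⠀⠀⠀⠀⠀⠀⠀
⠀⠀⠀⠀⠀⠀⠀⠀⠀⠀⠀
⠀⠀⠒⠂⠒⣿⠂⠂⠂⠀⠀
⠀⠂⠂⠒⠿⠒⣿⠒⠒⠀⠀
⠀⠿⠿⠒⠂⠒⠒⠂⣿⠀⠀
⠀⠴⠒⠂⠒⣾⠒⣿⠒⠀⠀
⠀⠴⠂⣿⠿⠒⠒⠿⠂⠀⠀
⠀⠿⠒⠒⣿⠂⠒⠒⠴⠀⠀
⠀⠀⠀⠀⠀⠀⠀⠀⠀⠀⠀
⠀⠀⠀⠀⠀⠀⠀⠀⠀⠀⠀
⠀⠀⠀⠀⠀⠀⠀⠀⠀⠀⠀

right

⠀⠀⠀⠀⠀⠀⠀⠀⠀⠀⠀
⠀⠀⠀⠀⠀⠀⠀⠀⠀⠀⠀
⠀⠒⠂⠒⣿⠂⠂⠂⠀⠀⠀
⠂⠂⠒⠿⠒⣿⠒⠒⠀⠀⠀
⠿⠿⠒⠂⠒⠒⠂⣿⠀⠀⠀
⠴⠒⠂⠒⠒⣾⣿⠒⠀⠀⠀
⠴⠂⣿⠿⠒⠒⠿⠂⠀⠀⠀
⠿⠒⠒⣿⠂⠒⠒⠴⠀⠀⠀
⠀⠀⠀⠀⠀⠀⠀⠀⠀⠀⠀
⠀⠀⠀⠀⠀⠀⠀⠀⠀⠀⠀
⠀⠀⠀⠀⠀⠀⠀⠀⠀⠀⠀

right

⠀⠀⠀⠀⠀⠀⠀⠀⠀⠀⠀
⠀⠀⠀⠀⠀⠀⠀⠀⠀⠀⠀
⠒⠂⠒⣿⠂⠂⠂⠀⠀⠀⠀
⠂⠒⠿⠒⣿⠒⠒⣿⠀⠀⠀
⠿⠒⠂⠒⠒⠂⣿⠒⠀⠀⠀
⠒⠂⠒⠒⠒⣾⠒⣿⠀⠀⠀
⠂⣿⠿⠒⠒⠿⠂⠂⠀⠀⠀
⠒⠒⣿⠂⠒⠒⠴⠴⠀⠀⠀
⠀⠀⠀⠀⠀⠀⠀⠀⠀⠀⠀
⠀⠀⠀⠀⠀⠀⠀⠀⠀⠀⠀
⠀⠀⠀⠀⠀⠀⠀⠀⠀⠀⠀

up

⠀⠀⠀⠀⠀⠀⠀⠀⠀⠀⠀
⠀⠀⠀⠀⠀⠀⠀⠀⠀⠀⠀
⠀⠀⠀⠀⠀⠀⠀⠀⠀⠀⠀
⠒⠂⠒⣿⠂⠂⠂⠂⠀⠀⠀
⠂⠒⠿⠒⣿⠒⠒⣿⠀⠀⠀
⠿⠒⠂⠒⠒⣾⣿⠒⠀⠀⠀
⠒⠂⠒⠒⠒⣿⠒⣿⠀⠀⠀
⠂⣿⠿⠒⠒⠿⠂⠂⠀⠀⠀
⠒⠒⣿⠂⠒⠒⠴⠴⠀⠀⠀
⠀⠀⠀⠀⠀⠀⠀⠀⠀⠀⠀
⠀⠀⠀⠀⠀⠀⠀⠀⠀⠀⠀

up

⠀⠀⠀⠀⠀⠀⠀⠀⠀⠀⠀
⠀⠀⠀⠀⠀⠀⠀⠀⠀⠀⠀
⠀⠀⠀⠀⠀⠀⠀⠀⠀⠀⠀
⠀⠀⠀⠒⣿⠒⠒⣿⠀⠀⠀
⠒⠂⠒⣿⠂⠂⠂⠂⠀⠀⠀
⠂⠒⠿⠒⣿⣾⠒⣿⠀⠀⠀
⠿⠒⠂⠒⠒⠂⣿⠒⠀⠀⠀
⠒⠂⠒⠒⠒⣿⠒⣿⠀⠀⠀
⠂⣿⠿⠒⠒⠿⠂⠂⠀⠀⠀
⠒⠒⣿⠂⠒⠒⠴⠴⠀⠀⠀
⠀⠀⠀⠀⠀⠀⠀⠀⠀⠀⠀

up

⠀⠀⠀⠀⠀⠀⠀⠀⠀⠀⠀
⠀⠀⠀⠀⠀⠀⠀⠀⠀⠀⠀
⠀⠀⠀⠀⠀⠀⠀⠀⠀⠀⠀
⠀⠀⠀⠂⠒⠂⠒⠒⠀⠀⠀
⠀⠀⠀⠒⣿⠒⠒⣿⠀⠀⠀
⠒⠂⠒⣿⠂⣾⠂⠂⠀⠀⠀
⠂⠒⠿⠒⣿⠒⠒⣿⠀⠀⠀
⠿⠒⠂⠒⠒⠂⣿⠒⠀⠀⠀
⠒⠂⠒⠒⠒⣿⠒⣿⠀⠀⠀
⠂⣿⠿⠒⠒⠿⠂⠂⠀⠀⠀
⠒⠒⣿⠂⠒⠒⠴⠴⠀⠀⠀

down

⠀⠀⠀⠀⠀⠀⠀⠀⠀⠀⠀
⠀⠀⠀⠀⠀⠀⠀⠀⠀⠀⠀
⠀⠀⠀⠂⠒⠂⠒⠒⠀⠀⠀
⠀⠀⠀⠒⣿⠒⠒⣿⠀⠀⠀
⠒⠂⠒⣿⠂⠂⠂⠂⠀⠀⠀
⠂⠒⠿⠒⣿⣾⠒⣿⠀⠀⠀
⠿⠒⠂⠒⠒⠂⣿⠒⠀⠀⠀
⠒⠂⠒⠒⠒⣿⠒⣿⠀⠀⠀
⠂⣿⠿⠒⠒⠿⠂⠂⠀⠀⠀
⠒⠒⣿⠂⠒⠒⠴⠴⠀⠀⠀
⠀⠀⠀⠀⠀⠀⠀⠀⠀⠀⠀

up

⠀⠀⠀⠀⠀⠀⠀⠀⠀⠀⠀
⠀⠀⠀⠀⠀⠀⠀⠀⠀⠀⠀
⠀⠀⠀⠀⠀⠀⠀⠀⠀⠀⠀
⠀⠀⠀⠂⠒⠂⠒⠒⠀⠀⠀
⠀⠀⠀⠒⣿⠒⠒⣿⠀⠀⠀
⠒⠂⠒⣿⠂⣾⠂⠂⠀⠀⠀
⠂⠒⠿⠒⣿⠒⠒⣿⠀⠀⠀
⠿⠒⠂⠒⠒⠂⣿⠒⠀⠀⠀
⠒⠂⠒⠒⠒⣿⠒⣿⠀⠀⠀
⠂⣿⠿⠒⠒⠿⠂⠂⠀⠀⠀
⠒⠒⣿⠂⠒⠒⠴⠴⠀⠀⠀

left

⠀⠀⠀⠀⠀⠀⠀⠀⠀⠀⠀
⠀⠀⠀⠀⠀⠀⠀⠀⠀⠀⠀
⠀⠀⠀⠀⠀⠀⠀⠀⠀⠀⠀
⠀⠀⠀⠒⠂⠒⠂⠒⠒⠀⠀
⠀⠀⠀⠴⠒⣿⠒⠒⣿⠀⠀
⠀⠒⠂⠒⣿⣾⠂⠂⠂⠀⠀
⠂⠂⠒⠿⠒⣿⠒⠒⣿⠀⠀
⠿⠿⠒⠂⠒⠒⠂⣿⠒⠀⠀
⠴⠒⠂⠒⠒⠒⣿⠒⣿⠀⠀
⠴⠂⣿⠿⠒⠒⠿⠂⠂⠀⠀
⠿⠒⠒⣿⠂⠒⠒⠴⠴⠀⠀

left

⠀⠀⠀⠀⠀⠀⠀⠀⠀⠀⠀
⠀⠀⠀⠀⠀⠀⠀⠀⠀⠀⠀
⠀⠀⠀⠀⠀⠀⠀⠀⠀⠀⠀
⠀⠀⠀⠴⠒⠂⠒⠂⠒⠒⠀
⠀⠀⠀⠿⠴⠒⣿⠒⠒⣿⠀
⠀⠀⠒⠂⠒⣾⠂⠂⠂⠂⠀
⠀⠂⠂⠒⠿⠒⣿⠒⠒⣿⠀
⠀⠿⠿⠒⠂⠒⠒⠂⣿⠒⠀
⠀⠴⠒⠂⠒⠒⠒⣿⠒⣿⠀
⠀⠴⠂⣿⠿⠒⠒⠿⠂⠂⠀
⠀⠿⠒⠒⣿⠂⠒⠒⠴⠴⠀

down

⠀⠀⠀⠀⠀⠀⠀⠀⠀⠀⠀
⠀⠀⠀⠀⠀⠀⠀⠀⠀⠀⠀
⠀⠀⠀⠴⠒⠂⠒⠂⠒⠒⠀
⠀⠀⠀⠿⠴⠒⣿⠒⠒⣿⠀
⠀⠀⠒⠂⠒⣿⠂⠂⠂⠂⠀
⠀⠂⠂⠒⠿⣾⣿⠒⠒⣿⠀
⠀⠿⠿⠒⠂⠒⠒⠂⣿⠒⠀
⠀⠴⠒⠂⠒⠒⠒⣿⠒⣿⠀
⠀⠴⠂⣿⠿⠒⠒⠿⠂⠂⠀
⠀⠿⠒⠒⣿⠂⠒⠒⠴⠴⠀
⠀⠀⠀⠀⠀⠀⠀⠀⠀⠀⠀

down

⠀⠀⠀⠀⠀⠀⠀⠀⠀⠀⠀
⠀⠀⠀⠴⠒⠂⠒⠂⠒⠒⠀
⠀⠀⠀⠿⠴⠒⣿⠒⠒⣿⠀
⠀⠀⠒⠂⠒⣿⠂⠂⠂⠂⠀
⠀⠂⠂⠒⠿⠒⣿⠒⠒⣿⠀
⠀⠿⠿⠒⠂⣾⠒⠂⣿⠒⠀
⠀⠴⠒⠂⠒⠒⠒⣿⠒⣿⠀
⠀⠴⠂⣿⠿⠒⠒⠿⠂⠂⠀
⠀⠿⠒⠒⣿⠂⠒⠒⠴⠴⠀
⠀⠀⠀⠀⠀⠀⠀⠀⠀⠀⠀
⠀⠀⠀⠀⠀⠀⠀⠀⠀⠀⠀

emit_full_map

⠀⠀⠴⠒⠂⠒⠂⠒⠒
⠀⠀⠿⠴⠒⣿⠒⠒⣿
⠀⠒⠂⠒⣿⠂⠂⠂⠂
⠂⠂⠒⠿⠒⣿⠒⠒⣿
⠿⠿⠒⠂⣾⠒⠂⣿⠒
⠴⠒⠂⠒⠒⠒⣿⠒⣿
⠴⠂⣿⠿⠒⠒⠿⠂⠂
⠿⠒⠒⣿⠂⠒⠒⠴⠴

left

⠀⠀⠀⠀⠀⠀⠀⠀⠀⠀⠀
⠀⠀⠀⠀⠴⠒⠂⠒⠂⠒⠒
⠀⠀⠀⠀⠿⠴⠒⣿⠒⠒⣿
⠀⠀⠀⠒⠂⠒⣿⠂⠂⠂⠂
⠀⠀⠂⠂⠒⠿⠒⣿⠒⠒⣿
⠀⠀⠿⠿⠒⣾⠒⠒⠂⣿⠒
⠀⠀⠴⠒⠂⠒⠒⠒⣿⠒⣿
⠀⠀⠴⠂⣿⠿⠒⠒⠿⠂⠂
⠀⠀⠿⠒⠒⣿⠂⠒⠒⠴⠴
⠀⠀⠀⠀⠀⠀⠀⠀⠀⠀⠀
⠀⠀⠀⠀⠀⠀⠀⠀⠀⠀⠀

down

⠀⠀⠀⠀⠴⠒⠂⠒⠂⠒⠒
⠀⠀⠀⠀⠿⠴⠒⣿⠒⠒⣿
⠀⠀⠀⠒⠂⠒⣿⠂⠂⠂⠂
⠀⠀⠂⠂⠒⠿⠒⣿⠒⠒⣿
⠀⠀⠿⠿⠒⠂⠒⠒⠂⣿⠒
⠀⠀⠴⠒⠂⣾⠒⠒⣿⠒⣿
⠀⠀⠴⠂⣿⠿⠒⠒⠿⠂⠂
⠀⠀⠿⠒⠒⣿⠂⠒⠒⠴⠴
⠀⠀⠀⠀⠀⠀⠀⠀⠀⠀⠀
⠀⠀⠀⠀⠀⠀⠀⠀⠀⠀⠀
⠀⠀⠀⠀⠀⠀⠀⠀⠀⠀⠀

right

⠀⠀⠀⠴⠒⠂⠒⠂⠒⠒⠀
⠀⠀⠀⠿⠴⠒⣿⠒⠒⣿⠀
⠀⠀⠒⠂⠒⣿⠂⠂⠂⠂⠀
⠀⠂⠂⠒⠿⠒⣿⠒⠒⣿⠀
⠀⠿⠿⠒⠂⠒⠒⠂⣿⠒⠀
⠀⠴⠒⠂⠒⣾⠒⣿⠒⣿⠀
⠀⠴⠂⣿⠿⠒⠒⠿⠂⠂⠀
⠀⠿⠒⠒⣿⠂⠒⠒⠴⠴⠀
⠀⠀⠀⠀⠀⠀⠀⠀⠀⠀⠀
⠀⠀⠀⠀⠀⠀⠀⠀⠀⠀⠀
⠀⠀⠀⠀⠀⠀⠀⠀⠀⠀⠀

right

⠀⠀⠴⠒⠂⠒⠂⠒⠒⠀⠀
⠀⠀⠿⠴⠒⣿⠒⠒⣿⠀⠀
⠀⠒⠂⠒⣿⠂⠂⠂⠂⠀⠀
⠂⠂⠒⠿⠒⣿⠒⠒⣿⠀⠀
⠿⠿⠒⠂⠒⠒⠂⣿⠒⠀⠀
⠴⠒⠂⠒⠒⣾⣿⠒⣿⠀⠀
⠴⠂⣿⠿⠒⠒⠿⠂⠂⠀⠀
⠿⠒⠒⣿⠂⠒⠒⠴⠴⠀⠀
⠀⠀⠀⠀⠀⠀⠀⠀⠀⠀⠀
⠀⠀⠀⠀⠀⠀⠀⠀⠀⠀⠀
⠀⠀⠀⠀⠀⠀⠀⠀⠀⠀⠀

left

⠀⠀⠀⠴⠒⠂⠒⠂⠒⠒⠀
⠀⠀⠀⠿⠴⠒⣿⠒⠒⣿⠀
⠀⠀⠒⠂⠒⣿⠂⠂⠂⠂⠀
⠀⠂⠂⠒⠿⠒⣿⠒⠒⣿⠀
⠀⠿⠿⠒⠂⠒⠒⠂⣿⠒⠀
⠀⠴⠒⠂⠒⣾⠒⣿⠒⣿⠀
⠀⠴⠂⣿⠿⠒⠒⠿⠂⠂⠀
⠀⠿⠒⠒⣿⠂⠒⠒⠴⠴⠀
⠀⠀⠀⠀⠀⠀⠀⠀⠀⠀⠀
⠀⠀⠀⠀⠀⠀⠀⠀⠀⠀⠀
⠀⠀⠀⠀⠀⠀⠀⠀⠀⠀⠀

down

⠀⠀⠀⠿⠴⠒⣿⠒⠒⣿⠀
⠀⠀⠒⠂⠒⣿⠂⠂⠂⠂⠀
⠀⠂⠂⠒⠿⠒⣿⠒⠒⣿⠀
⠀⠿⠿⠒⠂⠒⠒⠂⣿⠒⠀
⠀⠴⠒⠂⠒⠒⠒⣿⠒⣿⠀
⠀⠴⠂⣿⠿⣾⠒⠿⠂⠂⠀
⠀⠿⠒⠒⣿⠂⠒⠒⠴⠴⠀
⠀⠀⠀⣿⠴⠴⠒⠒⠀⠀⠀
⠀⠀⠀⠀⠀⠀⠀⠀⠀⠀⠀
⠀⠀⠀⠀⠀⠀⠀⠀⠀⠀⠀
⠀⠀⠀⠀⠀⠀⠀⠀⠀⠀⠀

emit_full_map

⠀⠀⠴⠒⠂⠒⠂⠒⠒
⠀⠀⠿⠴⠒⣿⠒⠒⣿
⠀⠒⠂⠒⣿⠂⠂⠂⠂
⠂⠂⠒⠿⠒⣿⠒⠒⣿
⠿⠿⠒⠂⠒⠒⠂⣿⠒
⠴⠒⠂⠒⠒⠒⣿⠒⣿
⠴⠂⣿⠿⣾⠒⠿⠂⠂
⠿⠒⠒⣿⠂⠒⠒⠴⠴
⠀⠀⣿⠴⠴⠒⠒⠀⠀


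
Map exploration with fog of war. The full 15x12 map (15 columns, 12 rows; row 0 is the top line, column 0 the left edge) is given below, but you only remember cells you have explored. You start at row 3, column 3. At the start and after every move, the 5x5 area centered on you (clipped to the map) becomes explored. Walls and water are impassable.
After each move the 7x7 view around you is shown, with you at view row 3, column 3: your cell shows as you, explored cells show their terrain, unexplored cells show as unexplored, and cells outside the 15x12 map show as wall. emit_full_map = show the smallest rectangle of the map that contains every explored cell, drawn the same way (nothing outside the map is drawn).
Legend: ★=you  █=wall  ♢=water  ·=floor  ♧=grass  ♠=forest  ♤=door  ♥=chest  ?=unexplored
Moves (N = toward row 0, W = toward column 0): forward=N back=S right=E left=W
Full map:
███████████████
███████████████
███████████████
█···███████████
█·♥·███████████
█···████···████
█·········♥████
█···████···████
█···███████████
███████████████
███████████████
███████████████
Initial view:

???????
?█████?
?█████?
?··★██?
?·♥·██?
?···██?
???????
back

?█████?
?█████?
?···██?
?·♥★██?
?···██?
?·····?
???????

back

?█████?
?···██?
?·♥·██?
?··★██?
?·····?
?···██?
???????

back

?···██?
?·♥·██?
?···██?
?··★··?
?···██?
?···██?
???????

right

···██??
·♥·███?
···███?
···★··?
···███?
···███?
???????

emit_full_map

█████?
█████?
···██?
·♥·███
···███
···★··
···███
···███

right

··██???
♥·████?
··████?
···★··?
··████?
··████?
???????

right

·██????
·█████?
·████·?
···★··?
·████·?
·█████?
???????

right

██?????
██████?
████··?
···★··?
████··?
██████?
???????

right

█??????
██████?
███···?
···★·♥?
███···?
██████?
???????

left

██?????
███████
████···
···★··♥
████···
███████
???????

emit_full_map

█████?????
█████?????
···██?????
·♥·███████
···████···
······★··♥
···████···
···███████

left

·██????
·██████
·████··
···★···
·████··
·██████
???????

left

··██???
♥·█████
··████·
···★···
··████·
··█████
???????

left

···██??
·♥·████
···████
···★···
···████
···████
???????

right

··██???
♥·█████
··████·
···★···
··████·
··█████
???????

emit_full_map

█████?????
█████?????
···██?????
·♥·███████
···████···
····★····♥
···████···
···███████


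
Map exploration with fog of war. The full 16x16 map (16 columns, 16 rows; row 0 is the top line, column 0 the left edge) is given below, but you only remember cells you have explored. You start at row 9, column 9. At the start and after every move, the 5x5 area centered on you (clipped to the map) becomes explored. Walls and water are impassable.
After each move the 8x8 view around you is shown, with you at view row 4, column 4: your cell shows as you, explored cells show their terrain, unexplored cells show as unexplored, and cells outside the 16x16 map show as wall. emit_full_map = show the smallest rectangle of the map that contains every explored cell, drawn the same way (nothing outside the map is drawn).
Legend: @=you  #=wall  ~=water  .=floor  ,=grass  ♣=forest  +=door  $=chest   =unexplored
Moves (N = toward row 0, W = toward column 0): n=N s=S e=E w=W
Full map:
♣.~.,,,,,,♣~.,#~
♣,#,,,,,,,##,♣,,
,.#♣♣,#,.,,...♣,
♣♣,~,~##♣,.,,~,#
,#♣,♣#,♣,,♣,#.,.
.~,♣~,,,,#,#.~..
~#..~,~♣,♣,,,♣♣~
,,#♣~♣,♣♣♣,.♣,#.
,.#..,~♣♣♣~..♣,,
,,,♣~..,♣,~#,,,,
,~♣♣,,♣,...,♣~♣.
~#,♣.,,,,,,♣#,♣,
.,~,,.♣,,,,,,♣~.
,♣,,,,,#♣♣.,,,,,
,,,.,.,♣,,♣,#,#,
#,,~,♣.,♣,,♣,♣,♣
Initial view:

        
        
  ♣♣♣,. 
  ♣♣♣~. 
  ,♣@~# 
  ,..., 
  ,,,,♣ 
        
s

        
  ♣♣♣,. 
  ♣♣♣~. 
  ,♣,~# 
  ,.@., 
  ,,,,♣ 
  ,,,,, 
        

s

  ♣♣♣,. 
  ♣♣♣~. 
  ,♣,~# 
  ,..., 
  ,,@,♣ 
  ,,,,, 
  #♣♣., 
        

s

  ♣♣♣~. 
  ,♣,~# 
  ,..., 
  ,,,,♣ 
  ,,@,, 
  #♣♣., 
  ♣,,♣, 
        

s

  ,♣,~# 
  ,..., 
  ,,,,♣ 
  ,,,,, 
  #♣@., 
  ♣,,♣, 
  ,♣,,♣ 
########

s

  ,..., 
  ,,,,♣ 
  ,,,,, 
  #♣♣., 
  ♣,@♣, 
  ,♣,,♣ 
########
########

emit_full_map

♣♣♣,.
♣♣♣~.
,♣,~#
,...,
,,,,♣
,,,,,
#♣♣.,
♣,@♣,
,♣,,♣

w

   ,...,
   ,,,,♣
  ♣,,,,,
  ,#♣♣.,
  ,♣@,♣,
  .,♣,,♣
########
########

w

    ,...
    ,,,,
  .♣,,,,
  ,,#♣♣.
  .,@,,♣
  ♣.,♣,,
########
########

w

     ,..
     ,,,
  ,.♣,,,
  ,,,#♣♣
  ,.@♣,,
  ,♣.,♣,
########
########

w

      ,.
      ,,
  ,,.♣,,
  ,,,,#♣
  .,@,♣,
  ~,♣.,♣
########
########

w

       ,
       ,
  ~,,.♣,
  ,,,,,#
  ,.@.,♣
  ,~,♣.,
########
########

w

#       
#       
# ,~,,.♣
# ♣,,,,,
# ,,@,.,
# ,,~,♣.
########
########

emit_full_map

      ♣♣♣,.
      ♣♣♣~.
      ,♣,~#
      ,...,
      ,,,,♣
,~,,.♣,,,,,
♣,,,,,#♣♣.,
,,@,.,♣,,♣,
,,~,♣.,♣,,♣


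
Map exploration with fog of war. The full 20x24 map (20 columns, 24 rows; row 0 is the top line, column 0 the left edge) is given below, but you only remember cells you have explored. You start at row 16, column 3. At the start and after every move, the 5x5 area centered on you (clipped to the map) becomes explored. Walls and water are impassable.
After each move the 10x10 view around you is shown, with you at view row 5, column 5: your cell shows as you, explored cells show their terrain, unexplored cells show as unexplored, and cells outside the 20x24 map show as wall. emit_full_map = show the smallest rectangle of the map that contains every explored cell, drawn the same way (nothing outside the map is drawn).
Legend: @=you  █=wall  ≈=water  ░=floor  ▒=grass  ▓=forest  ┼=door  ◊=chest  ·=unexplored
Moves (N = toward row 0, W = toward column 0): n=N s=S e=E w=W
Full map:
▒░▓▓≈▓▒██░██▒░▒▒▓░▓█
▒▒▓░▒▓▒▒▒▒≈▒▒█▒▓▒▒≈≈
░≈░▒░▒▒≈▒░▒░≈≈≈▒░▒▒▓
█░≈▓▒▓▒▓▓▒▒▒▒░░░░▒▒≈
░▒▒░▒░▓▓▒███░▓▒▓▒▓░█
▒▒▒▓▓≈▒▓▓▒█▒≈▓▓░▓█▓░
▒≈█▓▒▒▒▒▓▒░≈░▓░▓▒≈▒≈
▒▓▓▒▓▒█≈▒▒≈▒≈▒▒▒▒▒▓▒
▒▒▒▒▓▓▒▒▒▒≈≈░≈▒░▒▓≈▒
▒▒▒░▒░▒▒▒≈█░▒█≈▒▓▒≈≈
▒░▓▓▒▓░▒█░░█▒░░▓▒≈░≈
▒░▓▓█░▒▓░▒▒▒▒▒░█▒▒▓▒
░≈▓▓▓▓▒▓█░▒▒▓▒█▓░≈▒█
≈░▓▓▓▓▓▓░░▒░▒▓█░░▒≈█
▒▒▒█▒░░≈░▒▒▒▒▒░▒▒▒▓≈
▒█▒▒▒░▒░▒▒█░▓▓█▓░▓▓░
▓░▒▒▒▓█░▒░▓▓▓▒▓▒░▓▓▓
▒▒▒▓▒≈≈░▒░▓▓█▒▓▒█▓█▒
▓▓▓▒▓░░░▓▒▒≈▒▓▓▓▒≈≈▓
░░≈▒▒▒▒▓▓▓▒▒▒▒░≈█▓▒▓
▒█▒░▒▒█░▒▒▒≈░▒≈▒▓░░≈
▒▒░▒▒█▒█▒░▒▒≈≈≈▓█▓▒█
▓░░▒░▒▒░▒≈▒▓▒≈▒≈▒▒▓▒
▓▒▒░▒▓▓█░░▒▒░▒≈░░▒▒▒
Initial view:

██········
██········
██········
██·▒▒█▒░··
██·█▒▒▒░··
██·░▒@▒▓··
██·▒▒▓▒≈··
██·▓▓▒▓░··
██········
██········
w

███·······
███·······
███·······
███▒▒▒█▒░·
███▒█▒▒▒░·
███▓░@▒▒▓·
███▒▒▒▓▒≈·
███▓▓▓▒▓░·
███·······
███·······

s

███·······
███·······
███▒▒▒█▒░·
███▒█▒▒▒░·
███▓░▒▒▒▓·
███▒▒@▓▒≈·
███▓▓▓▒▓░·
███░░≈▒▒··
███·······
███·······

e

██········
██········
██▒▒▒█▒░··
██▒█▒▒▒░··
██▓░▒▒▒▓··
██▒▒▒@▒≈··
██▓▓▓▒▓░··
██░░≈▒▒▒··
██········
██········

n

██········
██········
██········
██▒▒▒█▒░··
██▒█▒▒▒░··
██▓░▒@▒▓··
██▒▒▒▓▒≈··
██▓▓▓▒▓░··
██░░≈▒▒▒··
██········

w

███·······
███·······
███·······
███▒▒▒█▒░·
███▒█▒▒▒░·
███▓░@▒▒▓·
███▒▒▒▓▒≈·
███▓▓▓▒▓░·
███░░≈▒▒▒·
███·······

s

███·······
███·······
███▒▒▒█▒░·
███▒█▒▒▒░·
███▓░▒▒▒▓·
███▒▒@▓▒≈·
███▓▓▓▒▓░·
███░░≈▒▒▒·
███·······
███·······

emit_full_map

▒▒▒█▒░
▒█▒▒▒░
▓░▒▒▒▓
▒▒@▓▒≈
▓▓▓▒▓░
░░≈▒▒▒

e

██········
██········
██▒▒▒█▒░··
██▒█▒▒▒░··
██▓░▒▒▒▓··
██▒▒▒@▒≈··
██▓▓▓▒▓░··
██░░≈▒▒▒··
██········
██········

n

██········
██········
██········
██▒▒▒█▒░··
██▒█▒▒▒░··
██▓░▒@▒▓··
██▒▒▒▓▒≈··
██▓▓▓▒▓░··
██░░≈▒▒▒··
██········

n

██········
██········
██········
██·░▓▓▓▓··
██▒▒▒█▒░··
██▒█▒@▒░··
██▓░▒▒▒▓··
██▒▒▒▓▒≈··
██▓▓▓▒▓░··
██░░≈▒▒▒··

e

█·········
█·········
█·········
█·░▓▓▓▓▓··
█▒▒▒█▒░░··
█▒█▒▒@░▒··
█▓░▒▒▒▓█··
█▒▒▒▓▒≈≈··
█▓▓▓▒▓░···
█░░≈▒▒▒···

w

██········
██········
██········
██·░▓▓▓▓▓·
██▒▒▒█▒░░·
██▒█▒@▒░▒·
██▓░▒▒▒▓█·
██▒▒▒▓▒≈≈·
██▓▓▓▒▓░··
██░░≈▒▒▒··

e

█·········
█·········
█·········
█·░▓▓▓▓▓··
█▒▒▒█▒░░··
█▒█▒▒@░▒··
█▓░▒▒▒▓█··
█▒▒▒▓▒≈≈··
█▓▓▓▒▓░···
█░░≈▒▒▒···

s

█·········
█·········
█·░▓▓▓▓▓··
█▒▒▒█▒░░··
█▒█▒▒▒░▒··
█▓░▒▒@▓█··
█▒▒▒▓▒≈≈··
█▓▓▓▒▓░░··
█░░≈▒▒▒···
█·········

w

██········
██········
██·░▓▓▓▓▓·
██▒▒▒█▒░░·
██▒█▒▒▒░▒·
██▓░▒@▒▓█·
██▒▒▒▓▒≈≈·
██▓▓▓▒▓░░·
██░░≈▒▒▒··
██········

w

███·······
███·······
███·░▓▓▓▓▓
███▒▒▒█▒░░
███▒█▒▒▒░▒
███▓░@▒▒▓█
███▒▒▒▓▒≈≈
███▓▓▓▒▓░░
███░░≈▒▒▒·
███·······

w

████······
████······
████·░▓▓▓▓
████▒▒▒█▒░
████▒█▒▒▒░
████▓@▒▒▒▓
████▒▒▒▓▒≈
████▓▓▓▒▓░
████░░≈▒▒▒
████······

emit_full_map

·░▓▓▓▓▓
▒▒▒█▒░░
▒█▒▒▒░▒
▓@▒▒▒▓█
▒▒▒▓▒≈≈
▓▓▓▒▓░░
░░≈▒▒▒·

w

█████·····
█████·····
█████·░▓▓▓
█████▒▒▒█▒
█████▒█▒▒▒
█████@░▒▒▒
█████▒▒▒▓▒
█████▓▓▓▒▓
█████░░≈▒▒
█████·····

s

█████·····
█████·░▓▓▓
█████▒▒▒█▒
█████▒█▒▒▒
█████▓░▒▒▒
█████@▒▒▓▒
█████▓▓▓▒▓
█████░░≈▒▒
█████·····
█████·····

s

█████·░▓▓▓
█████▒▒▒█▒
█████▒█▒▒▒
█████▓░▒▒▒
█████▒▒▒▓▒
█████@▓▓▒▓
█████░░≈▒▒
█████▒█▒··
█████·····
█████·····

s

█████▒▒▒█▒
█████▒█▒▒▒
█████▓░▒▒▒
█████▒▒▒▓▒
█████▓▓▓▒▓
█████@░≈▒▒
█████▒█▒··
█████▒▒░··
█████·····
█████·····

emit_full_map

·░▓▓▓▓▓
▒▒▒█▒░░
▒█▒▒▒░▒
▓░▒▒▒▓█
▒▒▒▓▒≈≈
▓▓▓▒▓░░
@░≈▒▒▒·
▒█▒····
▒▒░····

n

█████·░▓▓▓
█████▒▒▒█▒
█████▒█▒▒▒
█████▓░▒▒▒
█████▒▒▒▓▒
█████@▓▓▒▓
█████░░≈▒▒
█████▒█▒··
█████▒▒░··
█████·····

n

█████·····
█████·░▓▓▓
█████▒▒▒█▒
█████▒█▒▒▒
█████▓░▒▒▒
█████@▒▒▓▒
█████▓▓▓▒▓
█████░░≈▒▒
█████▒█▒··
█████▒▒░··

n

█████·····
█████·····
█████·░▓▓▓
█████▒▒▒█▒
█████▒█▒▒▒
█████@░▒▒▒
█████▒▒▒▓▒
█████▓▓▓▒▓
█████░░≈▒▒
█████▒█▒··

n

█████·····
█████·····
█████·····
█████≈░▓▓▓
█████▒▒▒█▒
█████@█▒▒▒
█████▓░▒▒▒
█████▒▒▒▓▒
█████▓▓▓▒▓
█████░░≈▒▒

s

█████·····
█████·····
█████≈░▓▓▓
█████▒▒▒█▒
█████▒█▒▒▒
█████@░▒▒▒
█████▒▒▒▓▒
█████▓▓▓▒▓
█████░░≈▒▒
█████▒█▒··

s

█████·····
█████≈░▓▓▓
█████▒▒▒█▒
█████▒█▒▒▒
█████▓░▒▒▒
█████@▒▒▓▒
█████▓▓▓▒▓
█████░░≈▒▒
█████▒█▒··
█████▒▒░··

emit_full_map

≈░▓▓▓▓▓
▒▒▒█▒░░
▒█▒▒▒░▒
▓░▒▒▒▓█
@▒▒▓▒≈≈
▓▓▓▒▓░░
░░≈▒▒▒·
▒█▒····
▒▒░····
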